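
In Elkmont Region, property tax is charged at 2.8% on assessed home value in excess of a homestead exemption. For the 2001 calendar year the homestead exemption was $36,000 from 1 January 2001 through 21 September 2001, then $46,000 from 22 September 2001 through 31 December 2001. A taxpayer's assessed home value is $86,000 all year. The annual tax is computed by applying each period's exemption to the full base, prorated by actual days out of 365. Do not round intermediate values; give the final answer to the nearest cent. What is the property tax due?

1 January – 21 September 2001: 264 days, exemption $36,000 → ($86,000 − $36,000) × 2.8% × 264/365 = $1,012.6027
22 September – 31 December 2001: 101 days, exemption $46,000 → ($86,000 − $46,000) × 2.8% × 101/365 = $309.9178
Total = $1,322.5205

$1,322.52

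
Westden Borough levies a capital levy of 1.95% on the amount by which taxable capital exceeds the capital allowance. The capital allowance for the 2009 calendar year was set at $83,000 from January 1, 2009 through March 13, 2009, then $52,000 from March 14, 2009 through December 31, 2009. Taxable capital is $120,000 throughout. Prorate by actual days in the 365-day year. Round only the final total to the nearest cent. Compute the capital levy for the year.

$1,206.76

January 1 – March 13, 2009: 72 days, exemption $83,000 → ($120,000 − $83,000) × 1.95% × 72/365 = $142.3233
March 14 – December 31, 2009: 293 days, exemption $52,000 → ($120,000 − $52,000) × 1.95% × 293/365 = $1,064.4329
Total = $1,206.7562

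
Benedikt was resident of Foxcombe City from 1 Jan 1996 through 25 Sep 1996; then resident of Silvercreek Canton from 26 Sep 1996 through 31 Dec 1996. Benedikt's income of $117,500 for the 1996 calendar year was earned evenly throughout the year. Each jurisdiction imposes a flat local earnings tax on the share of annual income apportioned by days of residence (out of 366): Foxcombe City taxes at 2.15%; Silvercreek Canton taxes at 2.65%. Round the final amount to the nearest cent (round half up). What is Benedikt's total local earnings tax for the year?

Foxcombe City, 1 Jan – 25 Sep 1996: 269 days → $117,500 × 2.15% × 269/366 = $1,856.7247
Silvercreek Canton, 26 Sep – 31 Dec 1996: 97 days → $117,500 × 2.65% × 97/366 = $825.2288
Total = $2,681.9536

$2,681.95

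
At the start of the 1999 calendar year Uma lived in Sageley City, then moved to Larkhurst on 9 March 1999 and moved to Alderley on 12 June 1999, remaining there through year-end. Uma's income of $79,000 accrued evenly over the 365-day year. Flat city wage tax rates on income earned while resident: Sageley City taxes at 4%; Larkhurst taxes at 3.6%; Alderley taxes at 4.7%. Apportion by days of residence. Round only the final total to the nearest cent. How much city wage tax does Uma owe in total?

Sageley City, 1 January – 8 March 1999: 67 days → $79,000 × 4% × 67/365 = $580.0548
Larkhurst, 9 March – 11 June 1999: 95 days → $79,000 × 3.6% × 95/365 = $740.2192
Alderley, 12 June – 31 December 1999: 203 days → $79,000 × 4.7% × 203/365 = $2,065.0384
Total = $3,385.3123

$3,385.31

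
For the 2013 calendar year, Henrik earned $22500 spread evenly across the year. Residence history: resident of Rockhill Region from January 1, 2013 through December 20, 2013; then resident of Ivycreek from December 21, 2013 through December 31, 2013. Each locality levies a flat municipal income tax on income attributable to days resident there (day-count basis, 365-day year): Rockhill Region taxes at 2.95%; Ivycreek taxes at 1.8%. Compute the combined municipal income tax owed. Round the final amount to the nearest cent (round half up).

$655.95

Rockhill Region, January 1 – December 20, 2013: 354 days → $22500 × 2.95% × 354/365 = $643.7466
Ivycreek, December 21 – December 31, 2013: 11 days → $22500 × 1.8% × 11/365 = $12.2055
Total = $655.9521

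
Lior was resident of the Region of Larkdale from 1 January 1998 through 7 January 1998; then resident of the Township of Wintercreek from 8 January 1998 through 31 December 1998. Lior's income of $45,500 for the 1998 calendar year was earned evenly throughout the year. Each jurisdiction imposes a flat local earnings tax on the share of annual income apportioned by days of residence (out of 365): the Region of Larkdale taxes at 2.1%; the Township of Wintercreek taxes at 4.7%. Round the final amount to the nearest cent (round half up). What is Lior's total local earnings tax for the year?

$2,115.81

The Region of Larkdale, 1 January – 7 January 1998: 7 days → $45,500 × 2.1% × 7/365 = $18.3247
The Township of Wintercreek, 8 January – 31 December 1998: 358 days → $45,500 × 4.7% × 358/365 = $2,097.4877
Total = $2,115.8123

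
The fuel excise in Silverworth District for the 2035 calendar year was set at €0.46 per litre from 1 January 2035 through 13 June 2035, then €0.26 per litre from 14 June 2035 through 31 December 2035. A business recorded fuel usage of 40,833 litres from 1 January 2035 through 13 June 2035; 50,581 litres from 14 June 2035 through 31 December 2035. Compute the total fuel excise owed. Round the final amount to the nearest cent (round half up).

€31934.24

1 January – 13 June 2035: 40,833 litres at €0.46/litre → €18783.18
14 June – 31 December 2035: 50,581 litres at €0.26/litre → €13151.06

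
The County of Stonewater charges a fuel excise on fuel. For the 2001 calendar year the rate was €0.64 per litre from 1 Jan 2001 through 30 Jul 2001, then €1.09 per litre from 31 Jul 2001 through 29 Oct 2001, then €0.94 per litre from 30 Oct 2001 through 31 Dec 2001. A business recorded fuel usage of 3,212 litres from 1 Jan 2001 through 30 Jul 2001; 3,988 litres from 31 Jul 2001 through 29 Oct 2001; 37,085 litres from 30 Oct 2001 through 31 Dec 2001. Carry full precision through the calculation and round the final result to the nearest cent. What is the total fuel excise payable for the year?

1 Jan – 30 Jul 2001: 3,212 litres at €0.64/litre → €2,055.68
31 Jul – 29 Oct 2001: 3,988 litres at €1.09/litre → €4,346.92
30 Oct – 31 Dec 2001: 37,085 litres at €0.94/litre → €34,859.90

€41,262.50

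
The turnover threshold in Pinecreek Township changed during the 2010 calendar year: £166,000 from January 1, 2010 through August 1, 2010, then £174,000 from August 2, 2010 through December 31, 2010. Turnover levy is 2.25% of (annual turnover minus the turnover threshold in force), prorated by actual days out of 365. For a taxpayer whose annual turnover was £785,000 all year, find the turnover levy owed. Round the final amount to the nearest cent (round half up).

£13,852.54

January 1 – August 1, 2010: 213 days, exemption £166,000 → (£785,000 − £166,000) × 2.25% × 213/365 = £8,127.5548
August 2 – December 31, 2010: 152 days, exemption £174,000 → (£785,000 − £174,000) × 2.25% × 152/365 = £5,724.9863
Total = £13,852.5411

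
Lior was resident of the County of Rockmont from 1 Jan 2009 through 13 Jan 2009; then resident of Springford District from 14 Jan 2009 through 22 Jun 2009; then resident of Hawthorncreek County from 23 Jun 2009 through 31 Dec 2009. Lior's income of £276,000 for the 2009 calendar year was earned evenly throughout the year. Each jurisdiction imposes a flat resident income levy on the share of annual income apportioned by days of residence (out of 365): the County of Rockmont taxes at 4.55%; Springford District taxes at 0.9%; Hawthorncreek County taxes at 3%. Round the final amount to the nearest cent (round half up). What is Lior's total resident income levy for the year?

£5,891.65

The County of Rockmont, 1 Jan – 13 Jan 2009: 13 days → £276,000 × 4.55% × 13/365 = £447.2712
Springford District, 14 Jan – 22 Jun 2009: 160 days → £276,000 × 0.9% × 160/365 = £1,088.8767
Hawthorncreek County, 23 Jun – 31 Dec 2009: 192 days → £276,000 × 3% × 192/365 = £4,355.5068
Total = £5,891.6548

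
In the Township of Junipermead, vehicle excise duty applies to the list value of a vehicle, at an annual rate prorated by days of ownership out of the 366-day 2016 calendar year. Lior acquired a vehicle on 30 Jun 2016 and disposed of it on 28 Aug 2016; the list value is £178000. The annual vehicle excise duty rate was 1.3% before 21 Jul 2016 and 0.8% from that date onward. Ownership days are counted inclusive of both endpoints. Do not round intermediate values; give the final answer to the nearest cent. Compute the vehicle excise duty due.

£284.51

30 Jun – 20 Jul 2016: 21 days at 1.3% → £178000 × 1.3% × 21/366 = £132.7705
21 Jul – 28 Aug 2016: 39 days at 0.8% → £178000 × 0.8% × 39/366 = £151.7377
Total = £284.5082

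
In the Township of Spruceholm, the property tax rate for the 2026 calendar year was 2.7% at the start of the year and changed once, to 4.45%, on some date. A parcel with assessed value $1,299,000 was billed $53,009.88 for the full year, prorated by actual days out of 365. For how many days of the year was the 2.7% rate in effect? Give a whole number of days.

77 days

Let d = days at the first rate; then 365 − d days at the second rate.
$1,299,000 × [2.7%·d + 4.45%·(365−d)] / 365 = $53,009.88
Solving gives d = 77, so the new rate took effect on 19 Mar 2026.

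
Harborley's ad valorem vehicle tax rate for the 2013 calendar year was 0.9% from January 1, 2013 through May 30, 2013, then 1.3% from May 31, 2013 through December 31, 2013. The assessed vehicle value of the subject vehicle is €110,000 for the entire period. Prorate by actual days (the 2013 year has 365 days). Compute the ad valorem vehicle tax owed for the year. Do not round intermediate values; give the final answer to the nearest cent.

January 1 – May 30, 2013: 150 days at 0.9% → €110,000 × 0.9% × 150/365 = €406.8493
May 31 – December 31, 2013: 215 days at 1.3% → €110,000 × 1.3% × 215/365 = €842.3288
Total = €1,249.1781

€1,249.18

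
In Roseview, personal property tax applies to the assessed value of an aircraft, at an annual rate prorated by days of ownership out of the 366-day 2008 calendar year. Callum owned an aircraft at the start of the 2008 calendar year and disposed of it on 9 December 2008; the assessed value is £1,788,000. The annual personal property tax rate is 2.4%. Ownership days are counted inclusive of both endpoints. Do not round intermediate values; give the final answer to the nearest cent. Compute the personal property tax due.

Days held (1 January – 9 December 2008): 344 out of 366
Tax = £1,788,000 × 2.4% × 344/366 = £40,332.5902

£40,332.59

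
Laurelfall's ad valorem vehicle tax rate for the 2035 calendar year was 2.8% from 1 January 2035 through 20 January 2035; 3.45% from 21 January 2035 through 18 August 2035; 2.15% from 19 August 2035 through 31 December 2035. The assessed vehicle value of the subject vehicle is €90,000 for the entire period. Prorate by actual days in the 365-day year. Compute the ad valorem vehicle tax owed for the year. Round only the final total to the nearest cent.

1 January – 20 January 2035: 20 days at 2.8% → €90,000 × 2.8% × 20/365 = €138.0822
21 January – 18 August 2035: 210 days at 3.45% → €90,000 × 3.45% × 210/365 = €1,786.4384
19 August – 31 December 2035: 135 days at 2.15% → €90,000 × 2.15% × 135/365 = €715.6849
Total = €2,640.2055

€2,640.21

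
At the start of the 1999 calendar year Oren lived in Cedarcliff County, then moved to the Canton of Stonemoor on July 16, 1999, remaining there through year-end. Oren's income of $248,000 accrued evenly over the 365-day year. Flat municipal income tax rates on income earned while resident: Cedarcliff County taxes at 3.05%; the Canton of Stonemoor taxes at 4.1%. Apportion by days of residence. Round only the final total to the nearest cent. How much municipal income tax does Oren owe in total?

$8,769.69

Cedarcliff County, January 1 – July 15, 1999: 196 days → $248,000 × 3.05% × 196/365 = $4,061.7644
The Canton of Stonemoor, July 16 – December 31, 1999: 169 days → $248,000 × 4.1% × 169/365 = $4,707.9233
Total = $8,769.6877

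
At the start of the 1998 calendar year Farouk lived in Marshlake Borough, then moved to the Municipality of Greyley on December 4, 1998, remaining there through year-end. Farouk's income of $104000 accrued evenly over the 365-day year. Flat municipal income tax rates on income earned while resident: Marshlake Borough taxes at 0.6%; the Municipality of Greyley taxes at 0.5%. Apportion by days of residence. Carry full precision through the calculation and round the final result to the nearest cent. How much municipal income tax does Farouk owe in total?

$616.02

Marshlake Borough, January 1 – December 3, 1998: 337 days → $104000 × 0.6% × 337/365 = $576.1315
The Municipality of Greyley, December 4 – December 31, 1998: 28 days → $104000 × 0.5% × 28/365 = $39.8904
Total = $616.0219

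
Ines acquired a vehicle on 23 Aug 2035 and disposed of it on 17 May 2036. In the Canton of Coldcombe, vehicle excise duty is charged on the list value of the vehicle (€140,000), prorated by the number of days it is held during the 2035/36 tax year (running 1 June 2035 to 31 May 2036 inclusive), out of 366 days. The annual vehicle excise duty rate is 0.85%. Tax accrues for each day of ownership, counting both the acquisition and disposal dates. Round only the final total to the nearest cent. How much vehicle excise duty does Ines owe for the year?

€874.62

Days held (23 Aug 2035 – 17 May 2036): 269 out of 366
Tax = €140,000 × 0.85% × 269/366 = €874.6175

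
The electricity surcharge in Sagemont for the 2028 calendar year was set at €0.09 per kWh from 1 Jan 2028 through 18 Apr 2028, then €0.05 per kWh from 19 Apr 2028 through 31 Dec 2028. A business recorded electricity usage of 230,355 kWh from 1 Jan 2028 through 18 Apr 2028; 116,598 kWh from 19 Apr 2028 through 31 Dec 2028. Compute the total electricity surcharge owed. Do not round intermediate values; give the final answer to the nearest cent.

1 Jan – 18 Apr 2028: 230,355 kWh at €0.09/kWh → €20,731.95
19 Apr – 31 Dec 2028: 116,598 kWh at €0.05/kWh → €5,829.90

€26,561.85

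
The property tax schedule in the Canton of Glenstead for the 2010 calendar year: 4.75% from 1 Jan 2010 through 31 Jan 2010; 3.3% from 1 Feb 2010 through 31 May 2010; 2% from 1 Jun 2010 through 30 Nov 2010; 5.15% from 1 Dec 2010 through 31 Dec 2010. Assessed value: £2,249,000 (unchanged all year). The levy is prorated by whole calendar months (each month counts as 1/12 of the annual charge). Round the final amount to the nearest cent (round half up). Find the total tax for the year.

£65,783.25

1 Jan – 31 Jan 2010: 1 month at 4.75% → £2,249,000 × 4.75% × 1/12 = £8,902.2917
1 Feb – 31 May 2010: 4 months at 3.3% → £2,249,000 × 3.3% × 4/12 = £24,739.0000
1 Jun – 30 Nov 2010: 6 months at 2% → £2,249,000 × 2% × 6/12 = £22,490.0000
1 Dec – 31 Dec 2010: 1 month at 5.15% → £2,249,000 × 5.15% × 1/12 = £9,651.9583
Total = £65,783.2500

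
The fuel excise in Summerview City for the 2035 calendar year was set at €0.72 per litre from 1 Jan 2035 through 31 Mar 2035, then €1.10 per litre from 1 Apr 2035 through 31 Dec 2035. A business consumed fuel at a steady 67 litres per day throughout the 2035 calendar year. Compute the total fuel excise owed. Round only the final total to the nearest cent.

€24,609.10

1 Jan – 31 Mar 2035: 90 days × 67 litres/day = 6,030 litres at €0.72/litre → €4,341.60
1 Apr – 31 Dec 2035: 275 days × 67 litres/day = 18,425 litres at €1.10/litre → €20,267.50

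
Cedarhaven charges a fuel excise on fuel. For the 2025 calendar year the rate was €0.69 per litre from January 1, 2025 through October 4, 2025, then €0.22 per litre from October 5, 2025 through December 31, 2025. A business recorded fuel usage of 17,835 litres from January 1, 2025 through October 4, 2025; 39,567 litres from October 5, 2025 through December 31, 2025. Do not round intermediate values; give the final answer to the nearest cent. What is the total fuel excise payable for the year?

€21010.89

January 1 – October 4, 2025: 17,835 litres at €0.69/litre → €12306.15
October 5 – December 31, 2025: 39,567 litres at €0.22/litre → €8704.74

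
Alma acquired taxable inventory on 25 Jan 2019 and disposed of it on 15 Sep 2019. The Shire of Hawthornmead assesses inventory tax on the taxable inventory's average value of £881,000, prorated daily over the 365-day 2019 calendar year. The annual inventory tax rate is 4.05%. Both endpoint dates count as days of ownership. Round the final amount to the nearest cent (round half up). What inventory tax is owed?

Days held (25 Jan – 15 Sep 2019): 234 out of 365
Tax = £881,000 × 4.05% × 234/365 = £22,874.6219

£22,874.62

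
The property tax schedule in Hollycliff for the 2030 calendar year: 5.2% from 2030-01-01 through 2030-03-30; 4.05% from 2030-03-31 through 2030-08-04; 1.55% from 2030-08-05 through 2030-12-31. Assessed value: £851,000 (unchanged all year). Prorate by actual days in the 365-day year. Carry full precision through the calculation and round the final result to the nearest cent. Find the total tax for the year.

£28,166.93

2030-01-01 to 2030-03-30: 89 days at 5.2% → £851,000 × 5.2% × 89/365 = £10,790.2137
2030-03-31 to 2030-08-04: 127 days at 4.05% → £851,000 × 4.05% × 127/365 = £11,992.1055
2030-08-05 to 2030-12-31: 149 days at 1.55% → £851,000 × 1.55% × 149/365 = £5,384.6151
Total = £28,166.9342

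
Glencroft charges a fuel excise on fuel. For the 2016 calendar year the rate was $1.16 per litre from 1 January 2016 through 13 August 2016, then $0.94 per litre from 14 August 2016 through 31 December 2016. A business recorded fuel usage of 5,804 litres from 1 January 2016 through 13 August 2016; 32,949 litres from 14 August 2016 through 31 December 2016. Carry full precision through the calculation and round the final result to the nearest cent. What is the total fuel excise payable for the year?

$37704.70

1 January – 13 August 2016: 5,804 litres at $1.16/litre → $6732.64
14 August – 31 December 2016: 32,949 litres at $0.94/litre → $30972.06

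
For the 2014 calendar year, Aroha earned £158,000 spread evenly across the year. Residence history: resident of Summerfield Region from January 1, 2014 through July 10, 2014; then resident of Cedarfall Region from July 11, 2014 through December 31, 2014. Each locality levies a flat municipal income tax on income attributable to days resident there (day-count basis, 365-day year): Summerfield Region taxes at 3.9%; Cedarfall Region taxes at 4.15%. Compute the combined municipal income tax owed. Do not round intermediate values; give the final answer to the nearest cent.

Summerfield Region, January 1 – July 10, 2014: 191 days → £158,000 × 3.9% × 191/365 = £3,224.4986
Cedarfall Region, July 11 – December 31, 2014: 174 days → £158,000 × 4.15% × 174/365 = £3,125.8027
Total = £6,350.3014

£6,350.30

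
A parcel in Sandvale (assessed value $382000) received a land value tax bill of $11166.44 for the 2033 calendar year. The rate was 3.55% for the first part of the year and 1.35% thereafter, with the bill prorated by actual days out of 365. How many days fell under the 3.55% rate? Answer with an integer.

Let d = days at the first rate; then 365 − d days at the second rate.
$382000 × [3.55%·d + 1.35%·(365−d)] / 365 = $11166.44
Solving gives d = 261, so the new rate took effect on 19 September 2033.

261 days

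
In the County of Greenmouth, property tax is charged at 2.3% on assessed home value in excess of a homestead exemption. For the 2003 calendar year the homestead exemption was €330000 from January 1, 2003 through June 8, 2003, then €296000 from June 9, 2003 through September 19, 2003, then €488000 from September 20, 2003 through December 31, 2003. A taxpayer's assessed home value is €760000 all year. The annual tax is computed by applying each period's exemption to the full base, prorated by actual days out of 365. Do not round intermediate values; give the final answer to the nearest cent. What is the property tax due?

€9085.19

January 1 – June 8, 2003: 159 days, exemption €330000 → (€760000 − €330000) × 2.3% × 159/365 = €4308.2466
June 9 – September 19, 2003: 103 days, exemption €296000 → (€760000 − €296000) × 2.3% × 103/365 = €3011.5507
September 20 – December 31, 2003: 103 days, exemption €488000 → (€760000 − €488000) × 2.3% × 103/365 = €1765.3918
Total = €9085.1890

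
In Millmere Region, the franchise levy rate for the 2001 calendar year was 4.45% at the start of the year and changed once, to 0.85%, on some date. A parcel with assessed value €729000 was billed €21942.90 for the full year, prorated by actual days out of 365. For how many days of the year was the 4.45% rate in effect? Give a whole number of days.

Let d = days at the first rate; then 365 − d days at the second rate.
€729000 × [4.45%·d + 0.85%·(365−d)] / 365 = €21942.90
Solving gives d = 219, so the new rate took effect on 8 August 2001.

219 days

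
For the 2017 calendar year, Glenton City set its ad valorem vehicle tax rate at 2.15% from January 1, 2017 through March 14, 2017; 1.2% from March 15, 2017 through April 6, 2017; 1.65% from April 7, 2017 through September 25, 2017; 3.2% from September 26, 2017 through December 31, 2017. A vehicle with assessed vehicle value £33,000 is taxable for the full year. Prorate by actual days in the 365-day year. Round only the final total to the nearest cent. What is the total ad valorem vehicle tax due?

January 1 – March 14, 2017: 73 days at 2.15% → £33,000 × 2.15% × 73/365 = £141.9000
March 15 – April 6, 2017: 23 days at 1.2% → £33,000 × 1.2% × 23/365 = £24.9534
April 7 – September 25, 2017: 172 days at 1.65% → £33,000 × 1.65% × 172/365 = £256.5863
September 26 – December 31, 2017: 97 days at 3.2% → £33,000 × 3.2% × 97/365 = £280.6356
Total = £704.0753

£704.08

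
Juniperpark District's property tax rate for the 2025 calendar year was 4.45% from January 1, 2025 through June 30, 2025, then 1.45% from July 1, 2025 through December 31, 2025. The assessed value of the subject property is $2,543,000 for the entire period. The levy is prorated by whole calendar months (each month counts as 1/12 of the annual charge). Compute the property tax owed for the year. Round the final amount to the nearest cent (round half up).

January 1 – June 30, 2025: 6 months at 4.45% → $2,543,000 × 4.45% × 6/12 = $56,581.7500
July 1 – December 31, 2025: 6 months at 1.45% → $2,543,000 × 1.45% × 6/12 = $18,436.7500
Total = $75,018.5000

$75,018.50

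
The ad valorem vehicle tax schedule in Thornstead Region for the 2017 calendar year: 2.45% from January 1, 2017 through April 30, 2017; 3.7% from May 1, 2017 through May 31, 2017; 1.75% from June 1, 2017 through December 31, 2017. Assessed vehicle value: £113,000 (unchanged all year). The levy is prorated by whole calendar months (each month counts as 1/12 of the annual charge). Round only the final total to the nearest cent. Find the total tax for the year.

£2,424.79

January 1 – April 30, 2017: 4 months at 2.45% → £113,000 × 2.45% × 4/12 = £922.8333
May 1 – May 31, 2017: 1 month at 3.7% → £113,000 × 3.7% × 1/12 = £348.4167
June 1 – December 31, 2017: 7 months at 1.75% → £113,000 × 1.75% × 7/12 = £1,153.5417
Total = £2,424.7917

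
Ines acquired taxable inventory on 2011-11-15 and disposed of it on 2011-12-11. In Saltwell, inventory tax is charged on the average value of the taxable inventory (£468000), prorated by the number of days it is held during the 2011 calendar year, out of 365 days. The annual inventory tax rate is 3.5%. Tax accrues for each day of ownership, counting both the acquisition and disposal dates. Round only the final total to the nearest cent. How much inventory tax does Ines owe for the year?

Days held (2011-11-15 to 2011-12-11): 27 out of 365
Tax = £468000 × 3.5% × 27/365 = £1211.6712

£1211.67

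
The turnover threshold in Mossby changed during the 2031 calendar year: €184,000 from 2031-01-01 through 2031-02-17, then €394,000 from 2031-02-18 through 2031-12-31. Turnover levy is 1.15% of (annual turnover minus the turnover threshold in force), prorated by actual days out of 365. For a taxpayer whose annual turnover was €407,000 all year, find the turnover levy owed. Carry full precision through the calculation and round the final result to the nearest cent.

€467.09

2031-01-01 to 2031-02-17: 48 days, exemption €184,000 → (€407,000 − €184,000) × 1.15% × 48/365 = €337.2493
2031-02-18 to 2031-12-31: 317 days, exemption €394,000 → (€407,000 − €394,000) × 1.15% × 317/365 = €129.8397
Total = €467.0890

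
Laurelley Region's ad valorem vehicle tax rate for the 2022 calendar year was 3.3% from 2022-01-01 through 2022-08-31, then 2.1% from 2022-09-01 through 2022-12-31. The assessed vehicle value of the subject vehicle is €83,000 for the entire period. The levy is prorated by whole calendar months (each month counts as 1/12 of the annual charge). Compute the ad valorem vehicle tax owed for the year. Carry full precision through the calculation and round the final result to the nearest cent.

2022-01-01 to 2022-08-31: 8 months at 3.3% → €83,000 × 3.3% × 8/12 = €1,826.0000
2022-09-01 to 2022-12-31: 4 months at 2.1% → €83,000 × 2.1% × 4/12 = €581.0000
Total = €2,407.0000

€2,407.00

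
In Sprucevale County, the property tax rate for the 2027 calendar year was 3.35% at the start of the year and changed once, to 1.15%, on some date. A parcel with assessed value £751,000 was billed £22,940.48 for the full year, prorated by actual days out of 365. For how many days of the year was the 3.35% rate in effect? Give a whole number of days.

Let d = days at the first rate; then 365 − d days at the second rate.
£751,000 × [3.35%·d + 1.15%·(365−d)] / 365 = £22,940.48
Solving gives d = 316, so the new rate took effect on 13 November 2027.

316 days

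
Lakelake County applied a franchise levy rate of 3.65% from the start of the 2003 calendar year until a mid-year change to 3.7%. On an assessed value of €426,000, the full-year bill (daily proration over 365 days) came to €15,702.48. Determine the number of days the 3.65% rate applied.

102 days

Let d = days at the first rate; then 365 − d days at the second rate.
€426,000 × [3.65%·d + 3.7%·(365−d)] / 365 = €15,702.48
Solving gives d = 102, so the new rate took effect on April 13, 2003.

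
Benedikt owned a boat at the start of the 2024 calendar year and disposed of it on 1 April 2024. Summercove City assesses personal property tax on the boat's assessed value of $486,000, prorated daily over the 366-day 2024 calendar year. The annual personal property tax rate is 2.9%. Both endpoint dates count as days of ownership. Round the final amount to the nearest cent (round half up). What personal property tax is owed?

Days held (1 January – 1 April 2024): 92 out of 366
Tax = $486,000 × 2.9% × 92/366 = $3,542.7541

$3,542.75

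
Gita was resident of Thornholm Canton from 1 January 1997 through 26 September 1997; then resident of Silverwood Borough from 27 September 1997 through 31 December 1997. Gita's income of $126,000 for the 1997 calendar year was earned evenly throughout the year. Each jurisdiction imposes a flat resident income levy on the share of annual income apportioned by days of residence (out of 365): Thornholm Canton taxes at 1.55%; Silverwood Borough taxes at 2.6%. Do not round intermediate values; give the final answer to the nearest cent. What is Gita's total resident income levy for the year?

$2,300.97

Thornholm Canton, 1 January – 26 September 1997: 269 days → $126,000 × 1.55% × 269/365 = $1,439.3342
Silverwood Borough, 27 September – 31 December 1997: 96 days → $126,000 × 2.6% × 96/365 = $861.6329
Total = $2,300.9671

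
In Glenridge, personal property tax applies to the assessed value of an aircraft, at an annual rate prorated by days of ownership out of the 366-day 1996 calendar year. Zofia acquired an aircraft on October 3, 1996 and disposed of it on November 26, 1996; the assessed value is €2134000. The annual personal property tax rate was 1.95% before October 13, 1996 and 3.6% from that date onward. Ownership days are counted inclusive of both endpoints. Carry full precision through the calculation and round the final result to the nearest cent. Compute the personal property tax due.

October 3 – October 12, 1996: 10 days at 1.95% → €2134000 × 1.95% × 10/366 = €1136.9672
October 13 – November 26, 1996: 45 days at 3.6% → €2134000 × 3.6% × 45/366 = €9445.5738
Total = €10582.5410

€10582.54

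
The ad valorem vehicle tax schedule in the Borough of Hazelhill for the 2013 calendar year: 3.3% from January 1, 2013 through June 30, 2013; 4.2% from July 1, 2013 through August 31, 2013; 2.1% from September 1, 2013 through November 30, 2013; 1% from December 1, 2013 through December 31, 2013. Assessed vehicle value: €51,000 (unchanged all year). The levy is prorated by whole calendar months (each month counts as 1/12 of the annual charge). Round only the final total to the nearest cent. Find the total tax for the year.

€1,508.75

January 1 – June 30, 2013: 6 months at 3.3% → €51,000 × 3.3% × 6/12 = €841.5000
July 1 – August 31, 2013: 2 months at 4.2% → €51,000 × 4.2% × 2/12 = €357.0000
September 1 – November 30, 2013: 3 months at 2.1% → €51,000 × 2.1% × 3/12 = €267.7500
December 1 – December 31, 2013: 1 month at 1% → €51,000 × 1% × 1/12 = €42.5000
Total = €1,508.7500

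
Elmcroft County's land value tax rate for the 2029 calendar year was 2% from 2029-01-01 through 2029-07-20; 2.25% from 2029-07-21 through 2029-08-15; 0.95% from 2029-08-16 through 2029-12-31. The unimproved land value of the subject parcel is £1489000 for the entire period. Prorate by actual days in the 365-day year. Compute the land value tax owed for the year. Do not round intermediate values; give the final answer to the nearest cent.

2029-01-01 to 2029-07-20: 201 days at 2% → £1489000 × 2% × 201/365 = £16399.3973
2029-07-21 to 2029-08-15: 26 days at 2.25% → £1489000 × 2.25% × 26/365 = £2386.4795
2029-08-16 to 2029-12-31: 138 days at 0.95% → £1489000 × 0.95% × 138/365 = £5348.1616
Total = £24134.0384

£24134.04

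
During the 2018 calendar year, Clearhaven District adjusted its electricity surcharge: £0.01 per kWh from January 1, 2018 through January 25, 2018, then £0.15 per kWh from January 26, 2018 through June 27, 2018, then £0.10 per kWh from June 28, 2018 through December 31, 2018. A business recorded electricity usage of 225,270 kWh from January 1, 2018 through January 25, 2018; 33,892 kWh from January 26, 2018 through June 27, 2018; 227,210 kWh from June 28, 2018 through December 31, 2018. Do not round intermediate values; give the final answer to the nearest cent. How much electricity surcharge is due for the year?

January 1 – January 25, 2018: 225,270 kWh at £0.01/kWh → £2,252.70
January 26 – June 27, 2018: 33,892 kWh at £0.15/kWh → £5,083.80
June 28 – December 31, 2018: 227,210 kWh at £0.10/kWh → £22,721.00

£30,057.50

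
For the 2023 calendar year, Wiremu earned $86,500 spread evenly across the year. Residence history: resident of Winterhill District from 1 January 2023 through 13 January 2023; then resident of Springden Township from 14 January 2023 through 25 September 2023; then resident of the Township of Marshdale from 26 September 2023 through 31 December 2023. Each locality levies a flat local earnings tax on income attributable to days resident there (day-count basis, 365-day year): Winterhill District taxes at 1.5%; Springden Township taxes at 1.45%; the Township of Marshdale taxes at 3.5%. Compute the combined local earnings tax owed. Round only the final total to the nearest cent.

$1,727.04

Winterhill District, 1 January – 13 January 2023: 13 days → $86,500 × 1.5% × 13/365 = $46.2123
Springden Township, 14 January – 25 September 2023: 255 days → $86,500 × 1.45% × 255/365 = $876.2568
The Township of Marshdale, 26 September – 31 December 2023: 97 days → $86,500 × 3.5% × 97/365 = $804.5685
Total = $1,727.0377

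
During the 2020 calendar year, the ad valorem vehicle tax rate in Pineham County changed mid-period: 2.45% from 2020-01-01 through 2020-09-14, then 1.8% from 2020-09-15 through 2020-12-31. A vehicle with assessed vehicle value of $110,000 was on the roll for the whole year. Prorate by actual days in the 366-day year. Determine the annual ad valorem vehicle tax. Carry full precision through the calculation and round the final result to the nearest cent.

$2,484.02

2020-01-01 to 2020-09-14: 258 days at 2.45% → $110,000 × 2.45% × 258/366 = $1,899.7541
2020-09-15 to 2020-12-31: 108 days at 1.8% → $110,000 × 1.8% × 108/366 = $584.2623
Total = $2,484.0164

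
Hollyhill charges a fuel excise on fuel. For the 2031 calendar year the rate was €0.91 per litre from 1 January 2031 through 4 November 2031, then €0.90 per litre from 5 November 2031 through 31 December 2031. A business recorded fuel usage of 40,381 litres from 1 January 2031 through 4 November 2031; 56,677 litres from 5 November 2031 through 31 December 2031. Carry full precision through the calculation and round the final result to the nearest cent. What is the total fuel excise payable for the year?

1 January – 4 November 2031: 40,381 litres at €0.91/litre → €36746.71
5 November – 31 December 2031: 56,677 litres at €0.90/litre → €51009.30

€87756.01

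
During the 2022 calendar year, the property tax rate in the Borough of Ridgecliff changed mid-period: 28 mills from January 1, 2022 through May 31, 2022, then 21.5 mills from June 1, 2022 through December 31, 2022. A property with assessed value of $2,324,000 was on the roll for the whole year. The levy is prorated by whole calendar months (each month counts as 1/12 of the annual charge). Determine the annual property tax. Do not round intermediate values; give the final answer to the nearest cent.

January 1 – May 31, 2022: 5 months at 28 mills → $2,324,000 × 2.8% × 5/12 = $27,113.3333
June 1 – December 31, 2022: 7 months at 21.5 mills → $2,324,000 × 2.15% × 7/12 = $29,146.8333
Total = $56,260.1667

$56,260.17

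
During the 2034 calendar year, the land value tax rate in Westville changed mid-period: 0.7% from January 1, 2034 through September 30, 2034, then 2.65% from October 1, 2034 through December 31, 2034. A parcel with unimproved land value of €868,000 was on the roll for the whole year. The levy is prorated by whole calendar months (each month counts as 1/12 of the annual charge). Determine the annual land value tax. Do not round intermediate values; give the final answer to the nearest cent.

€10,307.50

January 1 – September 30, 2034: 9 months at 0.7% → €868,000 × 0.7% × 9/12 = €4,557.0000
October 1 – December 31, 2034: 3 months at 2.65% → €868,000 × 2.65% × 3/12 = €5,750.5000
Total = €10,307.5000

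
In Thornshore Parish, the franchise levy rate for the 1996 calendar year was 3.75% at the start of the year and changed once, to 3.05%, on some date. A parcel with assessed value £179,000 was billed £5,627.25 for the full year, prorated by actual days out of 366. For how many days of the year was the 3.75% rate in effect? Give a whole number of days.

49 days

Let d = days at the first rate; then 366 − d days at the second rate.
£179,000 × [3.75%·d + 3.05%·(366−d)] / 366 = £5,627.25
Solving gives d = 49, so the new rate took effect on 19 Feb 1996.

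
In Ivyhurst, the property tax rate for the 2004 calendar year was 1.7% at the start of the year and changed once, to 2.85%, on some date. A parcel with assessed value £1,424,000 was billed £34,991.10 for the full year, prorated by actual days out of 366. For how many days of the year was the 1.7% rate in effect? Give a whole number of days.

125 days

Let d = days at the first rate; then 366 − d days at the second rate.
£1,424,000 × [1.7%·d + 2.85%·(366−d)] / 366 = £34,991.10
Solving gives d = 125, so the new rate took effect on 5 May 2004.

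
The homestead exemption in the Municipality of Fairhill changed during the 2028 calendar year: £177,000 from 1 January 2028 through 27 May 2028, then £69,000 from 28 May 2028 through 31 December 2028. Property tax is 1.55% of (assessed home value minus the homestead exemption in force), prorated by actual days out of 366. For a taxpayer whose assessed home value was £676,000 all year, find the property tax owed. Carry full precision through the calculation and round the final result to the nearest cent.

1 January – 27 May 2028: 148 days, exemption £177,000 → (£676,000 − £177,000) × 1.55% × 148/366 = £3,127.6120
28 May – 31 December 2028: 218 days, exemption £69,000 → (£676,000 − £69,000) × 1.55% × 218/366 = £5,603.9699
Total = £8,731.5820

£8,731.58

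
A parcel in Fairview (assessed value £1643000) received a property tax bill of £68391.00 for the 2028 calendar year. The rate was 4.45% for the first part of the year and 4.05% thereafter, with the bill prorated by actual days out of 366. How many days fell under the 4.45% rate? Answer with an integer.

103 days

Let d = days at the first rate; then 366 − d days at the second rate.
£1643000 × [4.45%·d + 4.05%·(366−d)] / 366 = £68391.00
Solving gives d = 103, so the new rate took effect on 13 April 2028.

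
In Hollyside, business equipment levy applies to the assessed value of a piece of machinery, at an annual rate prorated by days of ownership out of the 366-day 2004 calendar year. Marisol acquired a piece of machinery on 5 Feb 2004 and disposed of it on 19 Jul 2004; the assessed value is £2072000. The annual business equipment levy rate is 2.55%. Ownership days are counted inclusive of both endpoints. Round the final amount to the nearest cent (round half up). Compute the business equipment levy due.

£23963.87

Days held (5 Feb – 19 Jul 2004): 166 out of 366
Tax = £2072000 × 2.55% × 166/366 = £23963.8689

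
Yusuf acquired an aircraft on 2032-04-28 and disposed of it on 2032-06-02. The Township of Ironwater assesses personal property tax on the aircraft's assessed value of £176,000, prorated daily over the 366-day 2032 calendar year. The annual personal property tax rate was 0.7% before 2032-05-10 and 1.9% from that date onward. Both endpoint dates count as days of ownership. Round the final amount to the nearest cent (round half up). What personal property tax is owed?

£259.67

2032-04-28 to 2032-05-09: 12 days at 0.7% → £176,000 × 0.7% × 12/366 = £40.3934
2032-05-10 to 2032-06-02: 24 days at 1.9% → £176,000 × 1.9% × 24/366 = £219.2787
Total = £259.6721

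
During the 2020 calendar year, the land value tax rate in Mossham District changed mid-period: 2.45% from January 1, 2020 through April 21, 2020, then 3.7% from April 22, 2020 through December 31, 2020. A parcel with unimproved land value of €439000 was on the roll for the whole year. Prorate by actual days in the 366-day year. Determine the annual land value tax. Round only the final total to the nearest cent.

€14563.77

January 1 – April 21, 2020: 112 days at 2.45% → €439000 × 2.45% × 112/366 = €3291.3005
April 22 – December 31, 2020: 254 days at 3.7% → €439000 × 3.7% × 254/366 = €11272.4645
Total = €14563.7650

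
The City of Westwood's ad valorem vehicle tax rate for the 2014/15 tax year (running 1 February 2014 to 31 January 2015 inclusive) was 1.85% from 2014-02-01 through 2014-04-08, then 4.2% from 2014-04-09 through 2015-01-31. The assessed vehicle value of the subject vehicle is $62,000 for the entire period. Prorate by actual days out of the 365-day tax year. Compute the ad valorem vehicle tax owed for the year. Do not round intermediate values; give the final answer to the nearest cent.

2014-02-01 to 2014-04-08: 67 days at 1.85% → $62,000 × 1.85% × 67/365 = $210.5452
2014-04-09 to 2015-01-31: 298 days at 4.2% → $62,000 × 4.2% × 298/365 = $2,126.0055
Total = $2,336.5507

$2,336.55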